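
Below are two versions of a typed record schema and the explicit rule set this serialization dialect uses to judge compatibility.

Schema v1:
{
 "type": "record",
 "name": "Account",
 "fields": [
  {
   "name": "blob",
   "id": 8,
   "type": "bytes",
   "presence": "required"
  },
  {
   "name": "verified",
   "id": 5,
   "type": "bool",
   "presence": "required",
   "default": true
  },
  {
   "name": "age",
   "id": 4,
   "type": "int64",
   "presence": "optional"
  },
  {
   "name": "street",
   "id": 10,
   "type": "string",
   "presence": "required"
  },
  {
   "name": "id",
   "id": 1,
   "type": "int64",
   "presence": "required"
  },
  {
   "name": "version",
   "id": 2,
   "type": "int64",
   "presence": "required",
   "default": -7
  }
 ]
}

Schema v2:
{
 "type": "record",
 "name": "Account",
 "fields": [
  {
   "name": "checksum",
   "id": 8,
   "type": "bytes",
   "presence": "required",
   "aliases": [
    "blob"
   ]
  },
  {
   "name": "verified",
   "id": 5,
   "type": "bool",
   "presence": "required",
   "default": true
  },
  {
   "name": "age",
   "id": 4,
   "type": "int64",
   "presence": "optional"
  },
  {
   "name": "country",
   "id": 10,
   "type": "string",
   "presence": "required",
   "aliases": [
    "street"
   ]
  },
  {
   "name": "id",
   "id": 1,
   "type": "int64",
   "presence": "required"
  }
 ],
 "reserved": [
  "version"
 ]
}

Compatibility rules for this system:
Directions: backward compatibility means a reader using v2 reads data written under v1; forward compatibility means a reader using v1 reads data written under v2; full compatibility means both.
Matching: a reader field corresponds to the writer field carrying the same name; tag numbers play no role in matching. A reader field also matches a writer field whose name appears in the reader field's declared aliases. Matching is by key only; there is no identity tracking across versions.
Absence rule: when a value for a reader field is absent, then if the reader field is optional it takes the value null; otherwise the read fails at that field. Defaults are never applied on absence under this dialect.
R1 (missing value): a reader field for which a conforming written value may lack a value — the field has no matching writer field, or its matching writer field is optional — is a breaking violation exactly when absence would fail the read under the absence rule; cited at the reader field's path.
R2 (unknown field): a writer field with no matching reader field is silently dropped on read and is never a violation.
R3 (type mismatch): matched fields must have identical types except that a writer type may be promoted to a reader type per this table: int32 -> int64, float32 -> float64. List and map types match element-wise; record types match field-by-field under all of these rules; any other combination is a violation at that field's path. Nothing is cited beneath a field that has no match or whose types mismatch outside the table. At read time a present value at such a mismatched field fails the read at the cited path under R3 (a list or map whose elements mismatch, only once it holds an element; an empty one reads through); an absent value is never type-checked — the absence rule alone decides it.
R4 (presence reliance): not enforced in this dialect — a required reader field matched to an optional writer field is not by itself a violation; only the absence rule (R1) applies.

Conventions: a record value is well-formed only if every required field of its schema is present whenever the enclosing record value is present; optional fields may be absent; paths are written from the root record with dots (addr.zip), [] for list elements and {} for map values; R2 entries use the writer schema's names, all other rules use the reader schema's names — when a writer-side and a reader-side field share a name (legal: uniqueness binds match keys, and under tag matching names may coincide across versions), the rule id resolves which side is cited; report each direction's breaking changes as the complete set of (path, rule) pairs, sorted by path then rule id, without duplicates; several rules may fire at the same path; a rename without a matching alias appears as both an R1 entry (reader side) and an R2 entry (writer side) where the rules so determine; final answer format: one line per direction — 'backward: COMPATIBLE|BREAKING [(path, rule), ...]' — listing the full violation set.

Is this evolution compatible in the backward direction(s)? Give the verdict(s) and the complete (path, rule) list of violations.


backward: COMPATIBLE []

the writer's type comes first in each Account pair
backward on Account — v2 reading data written by v1:
  checksum: bytes -> bytes, writer required; from blob
  verified: bool -> bool, writer required; from verified
  age: int64 -> int64, writer optional; from age
  country: string -> string, writer required; from street
  id: int64 -> int64, writer required; from id
  version (writer side), unknown to reader
  nothing fires on Account: backward is COMPATIBLE
ruling out the remaining Account differences:
  renamed field street to country in record Account (alias street declared on the renamed field) -> affects forward compatibility only, which is not asked
  removed field version from record Account (its key "version" joins the reserved list) -> affects forward compatibility only, which is not asked
  renamed field blob to checksum in record Account (alias blob declared on the renamed field) -> affects forward compatibility only, which is not asked


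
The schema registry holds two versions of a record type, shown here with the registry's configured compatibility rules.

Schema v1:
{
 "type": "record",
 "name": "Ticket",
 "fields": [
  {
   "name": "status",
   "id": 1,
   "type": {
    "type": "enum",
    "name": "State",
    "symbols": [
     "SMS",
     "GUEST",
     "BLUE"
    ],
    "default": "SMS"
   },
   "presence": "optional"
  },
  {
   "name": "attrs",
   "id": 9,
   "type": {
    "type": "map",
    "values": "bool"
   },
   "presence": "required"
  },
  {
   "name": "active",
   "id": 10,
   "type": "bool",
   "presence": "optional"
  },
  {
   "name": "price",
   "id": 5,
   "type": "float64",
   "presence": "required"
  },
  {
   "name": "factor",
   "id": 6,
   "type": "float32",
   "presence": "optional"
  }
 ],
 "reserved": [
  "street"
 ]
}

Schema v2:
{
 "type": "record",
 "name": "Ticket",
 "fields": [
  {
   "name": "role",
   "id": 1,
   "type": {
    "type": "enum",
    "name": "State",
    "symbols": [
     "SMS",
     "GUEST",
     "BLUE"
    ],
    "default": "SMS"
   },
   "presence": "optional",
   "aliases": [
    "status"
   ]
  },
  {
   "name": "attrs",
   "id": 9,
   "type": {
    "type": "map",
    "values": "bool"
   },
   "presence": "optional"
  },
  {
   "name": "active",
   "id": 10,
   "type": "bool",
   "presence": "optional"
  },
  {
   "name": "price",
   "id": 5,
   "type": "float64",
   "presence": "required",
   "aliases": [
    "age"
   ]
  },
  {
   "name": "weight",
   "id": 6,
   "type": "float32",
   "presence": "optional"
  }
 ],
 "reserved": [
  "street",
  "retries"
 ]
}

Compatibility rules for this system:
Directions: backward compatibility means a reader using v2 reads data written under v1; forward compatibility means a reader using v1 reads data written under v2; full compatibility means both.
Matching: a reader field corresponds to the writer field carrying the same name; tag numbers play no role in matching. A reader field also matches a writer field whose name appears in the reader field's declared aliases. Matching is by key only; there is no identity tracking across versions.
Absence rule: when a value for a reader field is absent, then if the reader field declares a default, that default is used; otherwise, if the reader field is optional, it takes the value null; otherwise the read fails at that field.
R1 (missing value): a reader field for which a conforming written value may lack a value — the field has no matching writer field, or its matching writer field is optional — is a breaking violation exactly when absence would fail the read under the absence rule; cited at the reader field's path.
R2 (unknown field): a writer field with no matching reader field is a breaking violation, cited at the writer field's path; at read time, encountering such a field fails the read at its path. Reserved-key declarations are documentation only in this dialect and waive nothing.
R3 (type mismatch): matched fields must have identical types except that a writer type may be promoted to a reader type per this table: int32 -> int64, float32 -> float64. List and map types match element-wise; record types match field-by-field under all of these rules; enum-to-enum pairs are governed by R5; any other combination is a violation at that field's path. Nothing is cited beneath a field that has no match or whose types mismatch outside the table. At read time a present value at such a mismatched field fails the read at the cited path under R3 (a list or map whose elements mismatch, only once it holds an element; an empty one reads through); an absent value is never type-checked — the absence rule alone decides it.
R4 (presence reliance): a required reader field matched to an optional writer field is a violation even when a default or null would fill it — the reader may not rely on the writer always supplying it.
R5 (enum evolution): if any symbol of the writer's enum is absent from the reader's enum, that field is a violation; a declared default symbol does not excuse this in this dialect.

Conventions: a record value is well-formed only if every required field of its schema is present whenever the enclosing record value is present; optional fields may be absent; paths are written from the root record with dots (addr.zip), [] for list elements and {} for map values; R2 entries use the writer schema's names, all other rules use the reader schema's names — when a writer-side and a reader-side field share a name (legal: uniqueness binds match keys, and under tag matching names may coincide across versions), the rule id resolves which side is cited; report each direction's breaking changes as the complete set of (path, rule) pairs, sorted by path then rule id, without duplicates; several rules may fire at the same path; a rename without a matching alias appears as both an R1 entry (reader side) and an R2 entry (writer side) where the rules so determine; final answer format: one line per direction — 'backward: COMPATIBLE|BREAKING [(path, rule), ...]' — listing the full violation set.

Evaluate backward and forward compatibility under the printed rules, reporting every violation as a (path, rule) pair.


backward: BREAKING [(factor, R2)]; forward: BREAKING [(attrs, R1), (attrs, R4), (role, R2), (weight, R2)]

each type pair in Ticket: writer, then reader
backward pass over Ticket, reader schema v2, writer schema v1:
  State -> State, writer optional: role aligns to status
  map<string, bool> -> map<string, bool>, writer required: attrs aligns to attrs
  bool -> bool, writer optional: active aligns to active
  float64 -> float64, writer required: price aligns to price
  no writer field matches reader weight
  writer factor: unknown to reader
  violation R2 at factor
  backward on Ticket therefore BREAKING (1)
forward pass over Ticket, reader schema v1, writer schema v2:
  no writer field matches reader status
  map<string, bool> -> map<string, bool>, writer optional: attrs aligns to attrs
  bool -> bool, writer optional: active aligns to active
  float64 -> float64, writer required: price aligns to price
  no writer field matches reader factor
  writer role: unknown to reader
  writer weight: unknown to reader
  violation R1 at attrs
  violation R4 at attrs
  violation R2 at role
  violation R2 at weight
  forward on Ticket therefore BREAKING (4)


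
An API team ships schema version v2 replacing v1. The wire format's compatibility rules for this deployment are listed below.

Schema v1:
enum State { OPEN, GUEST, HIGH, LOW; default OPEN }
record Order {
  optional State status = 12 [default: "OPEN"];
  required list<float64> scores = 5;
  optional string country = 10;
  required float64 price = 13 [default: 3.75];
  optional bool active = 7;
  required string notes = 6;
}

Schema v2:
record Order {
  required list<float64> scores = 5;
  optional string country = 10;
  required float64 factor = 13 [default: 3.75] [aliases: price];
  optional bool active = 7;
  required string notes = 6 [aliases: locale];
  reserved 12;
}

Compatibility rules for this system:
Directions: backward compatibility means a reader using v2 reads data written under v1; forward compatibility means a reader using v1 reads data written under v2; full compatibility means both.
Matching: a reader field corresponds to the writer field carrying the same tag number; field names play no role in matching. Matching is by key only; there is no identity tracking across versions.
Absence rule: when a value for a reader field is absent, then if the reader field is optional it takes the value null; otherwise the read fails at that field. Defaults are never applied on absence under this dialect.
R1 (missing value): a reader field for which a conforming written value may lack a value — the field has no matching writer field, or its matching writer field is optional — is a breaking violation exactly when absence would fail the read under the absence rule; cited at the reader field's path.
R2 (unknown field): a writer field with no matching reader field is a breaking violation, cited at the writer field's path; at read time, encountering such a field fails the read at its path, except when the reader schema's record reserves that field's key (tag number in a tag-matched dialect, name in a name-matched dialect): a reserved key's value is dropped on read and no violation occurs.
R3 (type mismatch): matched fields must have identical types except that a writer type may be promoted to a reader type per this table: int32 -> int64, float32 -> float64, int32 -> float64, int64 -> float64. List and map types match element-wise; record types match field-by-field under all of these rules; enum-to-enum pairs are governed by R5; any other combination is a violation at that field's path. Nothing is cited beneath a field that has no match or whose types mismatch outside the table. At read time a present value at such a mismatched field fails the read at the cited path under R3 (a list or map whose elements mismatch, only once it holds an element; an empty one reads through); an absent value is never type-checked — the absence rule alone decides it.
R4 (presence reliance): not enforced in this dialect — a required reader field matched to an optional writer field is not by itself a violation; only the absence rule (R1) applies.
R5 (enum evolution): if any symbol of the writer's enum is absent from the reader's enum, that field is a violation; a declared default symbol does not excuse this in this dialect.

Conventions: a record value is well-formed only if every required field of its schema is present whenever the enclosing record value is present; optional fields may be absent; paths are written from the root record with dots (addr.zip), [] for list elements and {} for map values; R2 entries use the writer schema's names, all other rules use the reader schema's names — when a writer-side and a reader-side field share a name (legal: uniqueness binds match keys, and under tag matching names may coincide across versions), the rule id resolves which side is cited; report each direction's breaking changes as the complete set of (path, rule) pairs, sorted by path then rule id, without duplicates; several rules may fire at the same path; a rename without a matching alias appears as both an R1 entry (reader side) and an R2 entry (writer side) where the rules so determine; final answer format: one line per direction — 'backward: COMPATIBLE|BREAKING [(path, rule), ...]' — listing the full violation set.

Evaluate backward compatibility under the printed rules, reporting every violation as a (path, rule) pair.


arrows below run writer -> reader for Order
backward for Order (reader v2, writer v1):
  scores: paired with writer scores (list<float64> -> list<float64>; writer required)
  country: paired with writer country (string -> string; writer optional)
  factor: paired with writer price (float64 -> float64; writer required)
  active: paired with writer active (bool -> bool; writer optional)
  notes: paired with writer notes (string -> string; writer required)
  writer field status has no reader counterpart
  => backward verdict for Order: COMPATIBLE, no violations
ruling out the remaining Order differences:
  removed field status from record Order (its key 12 joins the reserved list) -> triggers nothing under Order's printed rules — same verdict
  renamed field price to factor in record Order (alias price declared on the renamed field) -> triggers nothing under Order's printed rules — same verdict

backward: COMPATIBLE []


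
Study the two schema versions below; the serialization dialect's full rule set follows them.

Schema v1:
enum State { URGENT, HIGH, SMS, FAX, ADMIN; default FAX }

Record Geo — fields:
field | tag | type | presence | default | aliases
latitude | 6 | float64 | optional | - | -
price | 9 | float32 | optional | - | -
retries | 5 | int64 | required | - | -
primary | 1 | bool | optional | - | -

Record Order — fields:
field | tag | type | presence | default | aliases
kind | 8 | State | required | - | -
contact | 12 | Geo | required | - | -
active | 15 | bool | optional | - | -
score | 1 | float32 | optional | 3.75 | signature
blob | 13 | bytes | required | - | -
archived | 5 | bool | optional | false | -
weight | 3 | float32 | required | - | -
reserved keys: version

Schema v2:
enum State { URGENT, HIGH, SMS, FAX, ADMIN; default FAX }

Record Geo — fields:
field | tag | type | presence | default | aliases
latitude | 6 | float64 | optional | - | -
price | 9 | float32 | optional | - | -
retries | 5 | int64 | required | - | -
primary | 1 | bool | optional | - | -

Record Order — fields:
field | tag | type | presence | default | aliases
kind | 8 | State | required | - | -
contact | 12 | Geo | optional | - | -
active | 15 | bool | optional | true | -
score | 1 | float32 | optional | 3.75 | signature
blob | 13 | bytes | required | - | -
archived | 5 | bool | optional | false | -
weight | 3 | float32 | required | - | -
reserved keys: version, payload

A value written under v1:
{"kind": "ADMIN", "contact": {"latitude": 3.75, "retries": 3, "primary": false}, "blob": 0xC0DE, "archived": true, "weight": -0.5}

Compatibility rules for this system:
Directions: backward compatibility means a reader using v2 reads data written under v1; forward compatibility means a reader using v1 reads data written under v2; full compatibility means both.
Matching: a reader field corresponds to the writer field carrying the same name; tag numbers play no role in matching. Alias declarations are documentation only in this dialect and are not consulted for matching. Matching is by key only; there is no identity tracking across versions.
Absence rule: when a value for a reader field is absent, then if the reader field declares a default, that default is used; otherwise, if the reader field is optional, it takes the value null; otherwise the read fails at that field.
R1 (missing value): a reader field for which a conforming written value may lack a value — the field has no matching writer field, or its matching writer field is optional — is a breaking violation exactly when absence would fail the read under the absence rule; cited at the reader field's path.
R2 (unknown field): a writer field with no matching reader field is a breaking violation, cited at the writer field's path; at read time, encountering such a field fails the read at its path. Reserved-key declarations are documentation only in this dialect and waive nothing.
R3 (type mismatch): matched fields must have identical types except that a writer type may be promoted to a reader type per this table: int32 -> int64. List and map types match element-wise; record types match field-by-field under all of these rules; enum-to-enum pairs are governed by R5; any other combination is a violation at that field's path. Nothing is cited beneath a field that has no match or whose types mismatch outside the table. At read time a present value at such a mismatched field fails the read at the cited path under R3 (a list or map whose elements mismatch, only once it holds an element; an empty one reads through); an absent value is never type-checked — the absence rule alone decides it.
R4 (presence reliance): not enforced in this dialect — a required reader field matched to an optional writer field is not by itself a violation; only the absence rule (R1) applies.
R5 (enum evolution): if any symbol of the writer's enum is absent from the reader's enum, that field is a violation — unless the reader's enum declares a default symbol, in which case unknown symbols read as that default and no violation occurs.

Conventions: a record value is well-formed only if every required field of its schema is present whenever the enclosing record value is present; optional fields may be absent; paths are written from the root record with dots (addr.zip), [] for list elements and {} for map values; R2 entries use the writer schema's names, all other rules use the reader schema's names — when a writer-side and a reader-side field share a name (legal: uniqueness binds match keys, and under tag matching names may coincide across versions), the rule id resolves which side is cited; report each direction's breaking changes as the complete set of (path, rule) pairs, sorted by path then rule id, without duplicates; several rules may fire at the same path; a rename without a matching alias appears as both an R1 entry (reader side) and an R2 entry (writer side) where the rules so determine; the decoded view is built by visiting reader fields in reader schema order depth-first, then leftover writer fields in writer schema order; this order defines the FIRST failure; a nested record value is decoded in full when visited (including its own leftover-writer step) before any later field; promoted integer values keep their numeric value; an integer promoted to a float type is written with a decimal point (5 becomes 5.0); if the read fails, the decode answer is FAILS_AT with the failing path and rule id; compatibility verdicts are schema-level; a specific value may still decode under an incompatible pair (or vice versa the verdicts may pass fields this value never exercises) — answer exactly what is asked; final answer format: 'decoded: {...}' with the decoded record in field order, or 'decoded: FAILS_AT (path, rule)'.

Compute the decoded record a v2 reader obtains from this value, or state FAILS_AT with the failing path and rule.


decoded: {"kind": "ADMIN", "contact": {"latitude": 3.75, "price": null, "retries": 3, "primary": false}, "active": true, "score": 3.75, "blob": 0xC0DE, "archived": true, "weight": -0.5}

in Order below, arrows point writer -> reader
decoding the Order value with the v2 reader:
  kind := "ADMIN"
  contact.latitude := 3.75
  contact.price := null (not supplied -> null)
  contact.retries := 3
  contact.primary := false
  active := true (no value, default fills)
  score := 3.75 (no value, default fills)
  blob := 0xC0DE
  archived := true
  weight := -0.5
  => decoded: {"kind": "ADMIN", "contact": {"latitude": 3.75, "price": null, "retries": 3, "primary": false}, "active": true, "score": 3.75, "blob": 0xC0DE, "archived": true, "weight": -0.5}
ruling out the remaining Order differences:
  field contact in record Order: required changed to optional -> matters for Order compatibility verdicts, not for this value's decode


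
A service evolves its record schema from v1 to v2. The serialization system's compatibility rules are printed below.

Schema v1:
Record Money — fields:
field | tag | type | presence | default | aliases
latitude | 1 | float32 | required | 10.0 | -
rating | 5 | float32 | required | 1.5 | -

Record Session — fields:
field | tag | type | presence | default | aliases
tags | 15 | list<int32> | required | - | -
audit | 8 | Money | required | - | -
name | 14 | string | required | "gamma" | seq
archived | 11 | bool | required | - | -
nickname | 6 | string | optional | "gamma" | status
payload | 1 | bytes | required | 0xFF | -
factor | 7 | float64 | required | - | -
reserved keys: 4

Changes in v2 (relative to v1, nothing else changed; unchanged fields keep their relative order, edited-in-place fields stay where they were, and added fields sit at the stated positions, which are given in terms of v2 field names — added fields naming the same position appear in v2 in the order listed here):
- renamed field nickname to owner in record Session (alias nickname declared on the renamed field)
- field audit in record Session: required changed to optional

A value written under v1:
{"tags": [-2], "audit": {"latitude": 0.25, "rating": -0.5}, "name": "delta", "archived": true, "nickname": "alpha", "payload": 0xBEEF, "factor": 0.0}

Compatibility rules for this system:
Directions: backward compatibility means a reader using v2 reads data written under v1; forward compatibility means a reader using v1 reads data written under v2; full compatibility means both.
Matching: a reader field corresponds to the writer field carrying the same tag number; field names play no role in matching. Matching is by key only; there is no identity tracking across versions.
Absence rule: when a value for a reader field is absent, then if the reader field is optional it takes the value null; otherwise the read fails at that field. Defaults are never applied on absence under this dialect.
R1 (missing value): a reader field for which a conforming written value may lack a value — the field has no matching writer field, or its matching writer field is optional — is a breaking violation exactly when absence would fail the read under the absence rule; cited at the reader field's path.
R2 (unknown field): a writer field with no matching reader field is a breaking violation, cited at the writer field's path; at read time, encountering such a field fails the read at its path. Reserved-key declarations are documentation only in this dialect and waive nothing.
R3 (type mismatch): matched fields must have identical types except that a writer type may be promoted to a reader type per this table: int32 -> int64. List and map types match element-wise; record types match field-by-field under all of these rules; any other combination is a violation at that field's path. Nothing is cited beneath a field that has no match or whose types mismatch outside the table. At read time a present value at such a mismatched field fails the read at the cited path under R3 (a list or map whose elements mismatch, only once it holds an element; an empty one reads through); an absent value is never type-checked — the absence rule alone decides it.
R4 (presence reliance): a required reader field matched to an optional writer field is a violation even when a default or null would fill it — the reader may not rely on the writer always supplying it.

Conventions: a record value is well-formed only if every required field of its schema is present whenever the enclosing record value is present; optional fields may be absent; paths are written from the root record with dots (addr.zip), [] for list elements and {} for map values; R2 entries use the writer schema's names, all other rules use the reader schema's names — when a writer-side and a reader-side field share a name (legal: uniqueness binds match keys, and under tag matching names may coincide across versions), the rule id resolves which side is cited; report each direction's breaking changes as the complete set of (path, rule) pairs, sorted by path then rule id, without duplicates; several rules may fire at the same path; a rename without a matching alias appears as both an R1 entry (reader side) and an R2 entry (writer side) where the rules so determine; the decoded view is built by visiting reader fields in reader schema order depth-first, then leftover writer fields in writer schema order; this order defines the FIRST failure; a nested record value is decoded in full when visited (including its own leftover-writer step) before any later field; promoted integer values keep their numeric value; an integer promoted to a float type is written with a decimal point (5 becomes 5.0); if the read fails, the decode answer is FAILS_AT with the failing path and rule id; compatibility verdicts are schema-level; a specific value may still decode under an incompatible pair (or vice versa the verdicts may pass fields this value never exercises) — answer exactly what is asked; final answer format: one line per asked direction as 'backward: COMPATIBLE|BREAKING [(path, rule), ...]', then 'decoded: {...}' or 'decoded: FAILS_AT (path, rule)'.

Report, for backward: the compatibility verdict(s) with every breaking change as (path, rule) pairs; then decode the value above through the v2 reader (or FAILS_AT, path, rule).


the writer's type comes first in each Session pair
backward analysis of Session with v2 as reader and v1 as writer:
  tags: paired with writer tags (list<int32> -> list<int32>; writer required)
  audit: paired with writer audit (Money -> Money; writer required)
  name: paired with writer name (string -> string; writer required)
  archived: paired with writer archived (bool -> bool; writer required)
  owner: paired with writer nickname (string -> string; writer optional)
  payload: paired with writer payload (bytes -> bytes; writer required)
  factor: paired with writer factor (float64 -> float64; writer required)
  audit.latitude: paired with writer audit.latitude (float32 -> float32; writer required)
  audit.rating: paired with writer audit.rating (float32 -> float32; writer required)
  => backward: COMPATIBLE
migrating the Session value to v2:
  tags := [-2]
  audit.latitude := 0.25
  audit.rating := -0.5
  name := "delta"
  archived := true
  owner := "alpha" (from writer nickname)
  payload := 0xBEEF
  factor := 0.0
  => decoded: {"tags": [-2], "audit": {"latitude": 0.25, "rating": -0.5}, "name": "delta", "archived": true, "owner": "alpha", "payload": 0xBEEF, "factor": 0.0}
ruling out the remaining Session differences:
  field audit in record Session: required changed to optional -> affects forward compatibility only, which is not asked

backward: COMPATIBLE []; decoded: {"tags": [-2], "audit": {"latitude": 0.25, "rating": -0.5}, "name": "delta", "archived": true, "owner": "alpha", "payload": 0xBEEF, "factor": 0.0}


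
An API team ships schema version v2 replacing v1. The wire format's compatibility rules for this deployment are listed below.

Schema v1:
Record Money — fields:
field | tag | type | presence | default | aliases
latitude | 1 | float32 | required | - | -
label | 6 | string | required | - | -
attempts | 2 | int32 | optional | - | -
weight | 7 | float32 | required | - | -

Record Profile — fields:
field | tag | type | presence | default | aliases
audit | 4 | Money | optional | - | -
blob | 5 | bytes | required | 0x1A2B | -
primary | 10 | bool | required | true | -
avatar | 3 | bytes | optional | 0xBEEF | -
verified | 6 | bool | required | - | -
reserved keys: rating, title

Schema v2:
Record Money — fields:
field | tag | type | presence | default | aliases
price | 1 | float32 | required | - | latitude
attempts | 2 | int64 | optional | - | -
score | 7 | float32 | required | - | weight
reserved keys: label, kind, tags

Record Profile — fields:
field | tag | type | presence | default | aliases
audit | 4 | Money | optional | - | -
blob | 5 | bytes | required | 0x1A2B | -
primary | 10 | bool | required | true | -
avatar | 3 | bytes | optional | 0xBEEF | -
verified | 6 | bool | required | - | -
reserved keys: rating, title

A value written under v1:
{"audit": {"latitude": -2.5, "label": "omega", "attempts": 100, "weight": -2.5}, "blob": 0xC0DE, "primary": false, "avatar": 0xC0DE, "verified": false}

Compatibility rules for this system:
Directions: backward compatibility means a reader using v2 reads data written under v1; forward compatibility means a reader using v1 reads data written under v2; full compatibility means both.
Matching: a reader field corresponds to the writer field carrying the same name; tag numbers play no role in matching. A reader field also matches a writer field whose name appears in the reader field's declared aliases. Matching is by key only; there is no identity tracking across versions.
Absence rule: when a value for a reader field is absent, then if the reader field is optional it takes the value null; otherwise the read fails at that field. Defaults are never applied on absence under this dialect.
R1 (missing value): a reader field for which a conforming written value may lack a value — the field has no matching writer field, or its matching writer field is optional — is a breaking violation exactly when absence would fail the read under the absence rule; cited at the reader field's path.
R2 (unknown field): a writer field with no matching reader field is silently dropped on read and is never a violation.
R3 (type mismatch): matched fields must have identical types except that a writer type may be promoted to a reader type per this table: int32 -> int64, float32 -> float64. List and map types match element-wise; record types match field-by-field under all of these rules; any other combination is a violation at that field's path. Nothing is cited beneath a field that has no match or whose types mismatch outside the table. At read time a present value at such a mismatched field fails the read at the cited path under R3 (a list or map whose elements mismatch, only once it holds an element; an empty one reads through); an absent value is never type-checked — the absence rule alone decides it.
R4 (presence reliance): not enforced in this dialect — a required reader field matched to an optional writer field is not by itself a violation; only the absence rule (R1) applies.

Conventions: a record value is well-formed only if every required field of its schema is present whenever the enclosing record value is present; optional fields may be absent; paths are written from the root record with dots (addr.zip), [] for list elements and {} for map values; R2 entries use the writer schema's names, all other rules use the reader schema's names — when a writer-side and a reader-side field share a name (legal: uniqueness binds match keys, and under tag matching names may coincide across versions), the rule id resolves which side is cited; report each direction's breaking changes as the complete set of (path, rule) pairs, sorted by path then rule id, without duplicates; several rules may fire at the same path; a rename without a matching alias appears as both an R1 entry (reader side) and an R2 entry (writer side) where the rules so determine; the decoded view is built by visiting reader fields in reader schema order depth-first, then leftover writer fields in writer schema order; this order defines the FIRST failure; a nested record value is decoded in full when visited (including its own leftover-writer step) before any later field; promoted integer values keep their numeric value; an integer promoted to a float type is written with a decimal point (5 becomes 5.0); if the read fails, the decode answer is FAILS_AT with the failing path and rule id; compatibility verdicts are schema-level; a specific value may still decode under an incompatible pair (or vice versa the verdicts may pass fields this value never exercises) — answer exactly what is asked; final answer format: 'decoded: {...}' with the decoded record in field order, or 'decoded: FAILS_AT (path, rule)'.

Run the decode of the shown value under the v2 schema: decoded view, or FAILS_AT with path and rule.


decoded: {"audit": {"price": -2.5, "attempts": 100, "score": -2.5}, "blob": 0xC0DE, "primary": false, "avatar": 0xC0DE, "verified": false}

the writer's type comes first in each Profile pair
migrating the Profile value to v2:
  audit.price := -2.5 (from writer latitude)
  audit.attempts := 100 (int32 -> int64)
  audit.score := -2.5 (from writer weight)
  writer audit.label: unknown -> dropped
  blob := 0xC0DE
  primary := false
  avatar := 0xC0DE
  verified := false
  => decoded: {"audit": {"price": -2.5, "attempts": 100, "score": -2.5}, "blob": 0xC0DE, "primary": false, "avatar": 0xC0DE, "verified": false}
the rest of the Profile diff is inert for this question:
  field attempts in record Money: type int32 changed to int64 -> a verdict-level change on Profile — the shown value reads the same


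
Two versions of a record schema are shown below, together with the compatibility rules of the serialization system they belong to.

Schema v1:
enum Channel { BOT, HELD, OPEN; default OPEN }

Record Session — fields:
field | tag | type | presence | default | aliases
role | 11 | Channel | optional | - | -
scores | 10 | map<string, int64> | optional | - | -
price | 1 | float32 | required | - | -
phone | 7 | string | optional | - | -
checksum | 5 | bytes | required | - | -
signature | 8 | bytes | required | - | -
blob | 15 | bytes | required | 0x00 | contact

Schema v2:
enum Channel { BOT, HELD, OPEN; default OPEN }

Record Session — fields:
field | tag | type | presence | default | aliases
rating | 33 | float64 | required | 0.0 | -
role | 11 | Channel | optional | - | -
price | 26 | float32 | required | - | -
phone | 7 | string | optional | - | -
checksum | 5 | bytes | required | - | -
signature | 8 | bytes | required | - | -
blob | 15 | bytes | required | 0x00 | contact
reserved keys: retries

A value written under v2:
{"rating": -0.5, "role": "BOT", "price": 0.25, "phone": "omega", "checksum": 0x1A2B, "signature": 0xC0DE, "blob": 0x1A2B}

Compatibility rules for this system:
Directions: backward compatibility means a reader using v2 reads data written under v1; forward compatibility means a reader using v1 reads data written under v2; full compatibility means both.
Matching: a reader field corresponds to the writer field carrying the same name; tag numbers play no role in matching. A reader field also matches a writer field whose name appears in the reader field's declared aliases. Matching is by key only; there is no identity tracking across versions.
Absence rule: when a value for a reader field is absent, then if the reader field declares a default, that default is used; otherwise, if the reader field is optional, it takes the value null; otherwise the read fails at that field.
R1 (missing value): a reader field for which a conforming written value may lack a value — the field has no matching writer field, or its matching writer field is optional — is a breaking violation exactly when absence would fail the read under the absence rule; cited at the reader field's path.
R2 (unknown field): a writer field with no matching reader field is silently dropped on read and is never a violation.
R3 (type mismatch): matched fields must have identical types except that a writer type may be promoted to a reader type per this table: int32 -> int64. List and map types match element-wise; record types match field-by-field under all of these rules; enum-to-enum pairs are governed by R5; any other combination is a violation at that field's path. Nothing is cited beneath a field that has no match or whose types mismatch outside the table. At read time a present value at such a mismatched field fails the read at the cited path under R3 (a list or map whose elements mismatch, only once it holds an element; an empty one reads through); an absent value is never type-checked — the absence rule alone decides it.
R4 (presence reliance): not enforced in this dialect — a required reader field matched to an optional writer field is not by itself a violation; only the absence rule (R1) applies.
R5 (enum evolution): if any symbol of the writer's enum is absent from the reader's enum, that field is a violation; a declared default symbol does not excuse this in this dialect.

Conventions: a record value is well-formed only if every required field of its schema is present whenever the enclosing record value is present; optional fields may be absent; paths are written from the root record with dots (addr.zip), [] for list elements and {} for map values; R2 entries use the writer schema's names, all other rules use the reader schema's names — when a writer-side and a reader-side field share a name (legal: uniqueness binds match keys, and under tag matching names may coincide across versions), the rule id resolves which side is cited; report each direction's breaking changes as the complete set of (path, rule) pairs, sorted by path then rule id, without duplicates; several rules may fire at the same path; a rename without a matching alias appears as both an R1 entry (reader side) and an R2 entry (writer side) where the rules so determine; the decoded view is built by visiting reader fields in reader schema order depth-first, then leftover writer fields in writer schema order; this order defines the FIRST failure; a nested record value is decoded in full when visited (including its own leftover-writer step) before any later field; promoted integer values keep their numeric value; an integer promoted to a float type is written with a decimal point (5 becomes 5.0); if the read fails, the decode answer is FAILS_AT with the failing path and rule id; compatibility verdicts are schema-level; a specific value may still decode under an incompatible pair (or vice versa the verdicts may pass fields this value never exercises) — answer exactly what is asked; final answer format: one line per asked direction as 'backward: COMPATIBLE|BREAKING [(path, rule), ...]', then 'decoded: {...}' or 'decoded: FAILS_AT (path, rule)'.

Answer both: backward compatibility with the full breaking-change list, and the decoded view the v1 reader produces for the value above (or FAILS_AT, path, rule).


backward: COMPATIBLE []; decoded: {"role": "BOT", "scores": null, "price": 0.25, "phone": "omega", "checksum": 0x1A2B, "signature": 0xC0DE, "blob": 0x1A2B}

arrows below run writer -> reader for Session
backward pass over Session, reader schema v2, writer schema v1:
  no writer field matches reader rating
  role: paired with writer role (Channel -> Channel; writer optional)
  price: paired with writer price (float32 -> float32; writer required)
  phone: paired with writer phone (string -> string; writer optional)
  checksum: paired with writer checksum (bytes -> bytes; writer required)
  signature: paired with writer signature (bytes -> bytes; writer required)
  blob: paired with writer blob (bytes -> bytes; writer required)
  writer scores: unknown to reader
  => backward: COMPATIBLE
decode walk for Session under reader schema v1:
  role := "BOT"
  scores := null (missing; optional => null)
  price := 0.25
  phone := "omega"
  checksum := 0x1A2B
  signature := 0xC0DE
  blob := 0x1A2B
  writer rating: no reader field; dropped
  => decoded: {"role": "BOT", "scores": null, "price": 0.25, "phone": "omega", "checksum": 0x1A2B, "signature": 0xC0DE, "blob": 0x1A2B}
remaining Session differences; none change what is asked:
  added field rating to record Session: required float64, tag 33, default 0.0 (in v2 it sits immediately before role) -> no rule fires on it in Session's dialect; the asked verdict holds
  field price in record Session: tag 1 changed to 26 -> no rule fires on it in Session's dialect; the asked verdict holds
  removed field scores from record Session -> no rule fires on it in Session's dialect; the asked verdict holds
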